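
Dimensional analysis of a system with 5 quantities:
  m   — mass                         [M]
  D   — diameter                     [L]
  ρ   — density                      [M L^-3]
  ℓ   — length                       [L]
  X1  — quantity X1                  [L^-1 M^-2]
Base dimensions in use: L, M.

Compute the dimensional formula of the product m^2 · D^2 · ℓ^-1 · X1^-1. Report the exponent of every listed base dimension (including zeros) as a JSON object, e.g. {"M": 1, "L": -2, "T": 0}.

{"L": 2, "M": 4}

Dimensional matrix (L×M by m×D×ρ×ℓ×X1):
  L: [ 0  1 -3  1 -1]
  M: [ 1  0  1  0 -2]
  [L]: (2)·0+(2)·1+(-1)·1+(-1)·-1 = 2
  [M]: (2)·1+(2)·0+(-1)·0+(-1)·-2 = 4
⇒ L^2 M^4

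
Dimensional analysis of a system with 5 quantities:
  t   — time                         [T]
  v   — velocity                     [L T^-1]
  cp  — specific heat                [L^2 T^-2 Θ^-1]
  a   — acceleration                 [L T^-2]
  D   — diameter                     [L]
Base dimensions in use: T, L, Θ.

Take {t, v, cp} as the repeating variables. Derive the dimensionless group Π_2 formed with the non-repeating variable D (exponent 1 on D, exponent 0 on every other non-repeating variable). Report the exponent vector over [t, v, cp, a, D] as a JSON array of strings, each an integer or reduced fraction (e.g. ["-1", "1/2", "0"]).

Dimensional matrix (T×L×Θ by t×v×cp×a×D):
  T: [ 1 -1 -2 -2  0]
  L: [ 0  1  2  1  1]
  Θ: [ 0  0 -1  0  0]
RREF → pivots at {t,v,cp} ⇒ r = 3
Repeat: t,v,cp; free: a,D
RREF:
  r0: [   1    0    0   -1    1]
  r1: [   0    1    0    1    1]
  r2: [   0    0    1    0    0]
Fix exponent of D at 1, a at 0; solve each RREF row for its pivot's exponent:
  r0: exp(t) + (1)·1 = 0 ⇒ exp(t) = -1
  r1: exp(v) + (1)·1 = 0 ⇒ exp(v) = -1
  r2: exp(cp) + (0)·1 = 0 ⇒ exp(cp) = 0
Π_2 = t^-1 · v^-1 · D

["-1", "-1", "0", "0", "1"]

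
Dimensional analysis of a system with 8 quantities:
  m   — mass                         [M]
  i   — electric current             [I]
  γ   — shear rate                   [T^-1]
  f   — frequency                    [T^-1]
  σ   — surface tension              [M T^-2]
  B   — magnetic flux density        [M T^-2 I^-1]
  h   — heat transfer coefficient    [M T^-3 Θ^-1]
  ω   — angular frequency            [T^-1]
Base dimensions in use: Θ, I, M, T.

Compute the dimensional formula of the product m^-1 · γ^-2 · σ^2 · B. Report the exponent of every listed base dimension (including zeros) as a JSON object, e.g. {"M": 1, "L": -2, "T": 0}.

{"Θ": 0, "I": -1, "M": 2, "T": -4}

Exponent matrix [Θ,I,M,T] × [m,i,γ,f,σ,B,h,ω]:
  Θ: [ 0  0  0  0  0  0 -1  0]
  I: [ 0  1  0  0  0 -1  0  0]
  M: [ 1  0  0  0  1  1  1  0]
  T: [ 0  0 -1 -1 -2 -2 -3 -1]
  [Θ]: (-1)·0+(-2)·0+(2)·0+(1)·0 = 0
  [I]: (-1)·0+(-2)·0+(2)·0+(1)·-1 = -1
  [M]: (-1)·1+(-2)·0+(2)·1+(1)·1 = 2
  [T]: (-1)·0+(-2)·-1+(2)·-2+(1)·-2 = -4
⇒ I^-1 M^2 T^-4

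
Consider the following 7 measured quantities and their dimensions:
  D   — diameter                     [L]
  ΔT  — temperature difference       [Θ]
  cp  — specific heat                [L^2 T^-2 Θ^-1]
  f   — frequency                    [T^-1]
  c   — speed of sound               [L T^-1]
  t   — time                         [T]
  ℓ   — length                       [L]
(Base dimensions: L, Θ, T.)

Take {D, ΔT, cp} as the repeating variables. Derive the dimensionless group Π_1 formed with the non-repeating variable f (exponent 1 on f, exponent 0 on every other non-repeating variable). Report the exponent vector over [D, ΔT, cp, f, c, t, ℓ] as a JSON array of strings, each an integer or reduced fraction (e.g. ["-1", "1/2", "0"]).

Exponent matrix [L,Θ,T] × [D,ΔT,cp,f,c,t,ℓ]:
  L: [ 1  0  2  0  1  0  1]
  Θ: [ 0  1 -1  0  0  0  0]
  T: [ 0  0 -2 -1 -1  1  0]
Row reduction gives pivot columns D,ΔT,cp; rank = 3
Pivot set = {D,ΔT,cp}, free = {f,c,t,ℓ}
RREF:
  r0: [   1    0    0   -1    0    1    1]
  r1: [   0    1    0  1/2  1/2 -1/2    0]
  r2: [   0    0    1  1/2  1/2 -1/2    0]
Fix exponent of f at 1, c at 0, t at 0, ℓ at 0; solve each RREF row for its pivot's exponent:
  r0: exp(D) + (-1)·1 = 0 ⇒ exp(D) = 1
  r1: exp(ΔT) + (1/2)·1 = 0 ⇒ exp(ΔT) = -1/2
  r2: exp(cp) + (1/2)·1 = 0 ⇒ exp(cp) = -1/2
Π_1 = D · ΔT^(-1/2) · cp^(-1/2) · f

["1", "-1/2", "-1/2", "1", "0", "0", "0"]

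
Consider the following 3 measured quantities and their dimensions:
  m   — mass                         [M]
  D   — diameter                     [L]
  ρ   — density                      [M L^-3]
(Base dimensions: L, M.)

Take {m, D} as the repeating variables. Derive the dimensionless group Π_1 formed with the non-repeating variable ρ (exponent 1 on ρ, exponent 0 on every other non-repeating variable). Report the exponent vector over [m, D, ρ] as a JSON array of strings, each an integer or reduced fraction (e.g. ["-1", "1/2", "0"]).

["-1", "3", "1"]

Dimensional matrix (L×M by m×D×ρ):
  L: [ 0  1 -3]
  M: [ 1  0  1]
Echelon form has 2 nonzero rows (pivots: m,D)
Pivot set = {m,D}, free = {ρ}
RREF:
  r0: [   1    0    1]
  r1: [   0    1   -3]
Fix exponent of ρ at 1; solve each RREF row for its pivot's exponent:
  r0: exp(m) + (1)·1 = 0 ⇒ exp(m) = -1
  r1: exp(D) + (-3)·1 = 0 ⇒ exp(D) = 3
Π_1 = m^-1 · D^3 · ρ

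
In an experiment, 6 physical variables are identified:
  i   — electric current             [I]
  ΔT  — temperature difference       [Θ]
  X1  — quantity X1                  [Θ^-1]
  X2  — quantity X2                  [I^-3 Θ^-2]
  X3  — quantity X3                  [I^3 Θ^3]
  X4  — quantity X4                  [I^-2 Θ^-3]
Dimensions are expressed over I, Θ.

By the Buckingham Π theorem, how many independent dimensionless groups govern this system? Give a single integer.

4

Exponent matrix [I,Θ] × [i,ΔT,X1,X2,X3,X4]:
  I: [ 1  0  0 -3  3 -2]
  Θ: [ 0  1 -1 -2  3 -3]
RREF → pivots at {i,ΔT} ⇒ r = 2
Π count = n − r = 6 − 2 = 4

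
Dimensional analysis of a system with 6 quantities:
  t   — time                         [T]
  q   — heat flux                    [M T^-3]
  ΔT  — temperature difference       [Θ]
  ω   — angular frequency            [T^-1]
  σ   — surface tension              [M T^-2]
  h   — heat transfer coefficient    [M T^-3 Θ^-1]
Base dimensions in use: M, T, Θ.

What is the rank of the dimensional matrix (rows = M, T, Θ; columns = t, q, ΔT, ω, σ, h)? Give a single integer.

3

Dimensional matrix (M×T×Θ by t×q×ΔT×ω×σ×h):
  M: [ 0  1  0  0  1  1]
  T: [ 1 -3  0 -1 -2 -3]
  Θ: [ 0  0  1  0  0 -1]
Row reduction gives pivot columns t,q,ΔT; rank = 3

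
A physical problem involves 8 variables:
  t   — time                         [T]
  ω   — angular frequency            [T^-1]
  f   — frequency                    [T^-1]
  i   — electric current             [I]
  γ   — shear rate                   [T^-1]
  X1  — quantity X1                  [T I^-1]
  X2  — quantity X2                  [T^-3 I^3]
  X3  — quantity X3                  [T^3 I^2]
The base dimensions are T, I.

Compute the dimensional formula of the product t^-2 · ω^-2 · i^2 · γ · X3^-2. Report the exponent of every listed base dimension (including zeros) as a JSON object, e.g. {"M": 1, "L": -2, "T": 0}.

{"T": -7, "I": -2}

Write exponents as rows T,I / cols t,ω,f,i,γ,X1,X2,X3:
  T: [ 1 -1 -1  0 -1  1 -3  3]
  I: [ 0  0  0  1  0 -1  3  2]
  [T]: (-2)·1+(-2)·-1+(2)·0+(1)·-1+(-2)·3 = -7
  [I]: (-2)·0+(-2)·0+(2)·1+(1)·0+(-2)·2 = -2
⇒ T^-7 I^-2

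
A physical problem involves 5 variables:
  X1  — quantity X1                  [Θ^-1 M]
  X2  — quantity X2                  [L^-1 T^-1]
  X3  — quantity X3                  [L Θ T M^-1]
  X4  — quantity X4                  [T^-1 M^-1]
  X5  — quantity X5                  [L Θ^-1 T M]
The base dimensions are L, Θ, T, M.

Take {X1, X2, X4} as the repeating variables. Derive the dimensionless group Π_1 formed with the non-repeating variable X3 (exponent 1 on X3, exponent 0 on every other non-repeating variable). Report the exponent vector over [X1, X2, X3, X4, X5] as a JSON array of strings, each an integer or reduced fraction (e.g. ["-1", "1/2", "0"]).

["1", "1", "1", "0", "0"]

Exponent matrix [L,Θ,T,M] × [X1,X2,X3,X4,X5]:
  L: [ 0 -1  1  0  1]
  Θ: [-1  0  1  0 -1]
  T: [ 0 -1  1 -1  1]
  M: [ 1  0 -1 -1  1]
RREF → pivots at {X1,X2,X4} ⇒ r = 3
Pivot set = {X1,X2,X4}, free = {X3,X5}
RREF:
  r0: [   1    0   -1    0    1]
  r1: [   0    1   -1    0   -1]
  r2: [   0    0    0    1    0]
  r3: [   0    0    0    0    0]
Fix exponent of X3 at 1, X5 at 0; solve each RREF row for its pivot's exponent:
  r0: exp(X1) + (-1)·1 = 0 ⇒ exp(X1) = 1
  r1: exp(X2) + (-1)·1 = 0 ⇒ exp(X2) = 1
  r2: exp(X4) + (0)·1 = 0 ⇒ exp(X4) = 0
Π_1 = X1 · X2 · X3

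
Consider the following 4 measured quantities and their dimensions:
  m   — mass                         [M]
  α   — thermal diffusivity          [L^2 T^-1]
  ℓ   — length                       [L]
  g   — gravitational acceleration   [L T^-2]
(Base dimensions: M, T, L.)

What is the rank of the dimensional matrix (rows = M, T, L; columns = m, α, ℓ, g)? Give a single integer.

Write exponents as rows M,T,L / cols m,α,ℓ,g:
  M: [ 1  0  0  0]
  T: [ 0 -1  0 -2]
  L: [ 0  2  1  1]
RREF → pivots at {m,α,ℓ} ⇒ r = 3

3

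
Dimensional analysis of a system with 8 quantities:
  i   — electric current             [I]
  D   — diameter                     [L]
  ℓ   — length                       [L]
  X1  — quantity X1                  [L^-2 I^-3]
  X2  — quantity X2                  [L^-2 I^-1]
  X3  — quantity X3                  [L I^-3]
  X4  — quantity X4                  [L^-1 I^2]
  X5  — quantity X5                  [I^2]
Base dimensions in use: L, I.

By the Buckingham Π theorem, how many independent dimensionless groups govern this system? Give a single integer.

6

Write exponents as rows L,I / cols i,D,ℓ,X1,X2,X3,X4,X5:
  L: [ 0  1  1 -2 -2  1 -1  0]
  I: [ 1  0  0 -3 -1 -3  2  2]
Row reduction gives pivot columns i,D; rank = 2
Π count = n − r = 8 − 2 = 6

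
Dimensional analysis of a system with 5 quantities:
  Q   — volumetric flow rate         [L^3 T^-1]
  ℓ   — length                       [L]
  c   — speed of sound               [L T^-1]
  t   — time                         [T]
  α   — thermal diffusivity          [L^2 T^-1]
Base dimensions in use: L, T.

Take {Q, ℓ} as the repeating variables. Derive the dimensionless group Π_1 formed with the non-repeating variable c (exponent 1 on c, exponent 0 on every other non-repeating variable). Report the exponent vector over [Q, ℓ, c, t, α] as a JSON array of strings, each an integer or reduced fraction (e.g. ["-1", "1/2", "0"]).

["-1", "2", "1", "0", "0"]

Exponent matrix [L,T] × [Q,ℓ,c,t,α]:
  L: [ 3  1  1  0  2]
  T: [-1  0 -1  1 -1]
Echelon form has 2 nonzero rows (pivots: Q,ℓ)
Pivot set = {Q,ℓ}, free = {c,t,α}
RREF:
  r0: [   1    0    1   -1    1]
  r1: [   0    1   -2    3   -1]
Fix exponent of c at 1, t at 0, α at 0; solve each RREF row for its pivot's exponent:
  r0: exp(Q) + (1)·1 = 0 ⇒ exp(Q) = -1
  r1: exp(ℓ) + (-2)·1 = 0 ⇒ exp(ℓ) = 2
Π_1 = Q^-1 · ℓ^2 · c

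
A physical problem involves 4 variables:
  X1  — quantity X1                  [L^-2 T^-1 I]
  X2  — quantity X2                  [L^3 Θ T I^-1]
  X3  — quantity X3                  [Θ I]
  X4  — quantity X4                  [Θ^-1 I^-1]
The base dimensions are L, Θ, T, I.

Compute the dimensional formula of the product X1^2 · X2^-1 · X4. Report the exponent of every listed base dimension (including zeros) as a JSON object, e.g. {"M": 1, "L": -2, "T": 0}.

Exponent matrix [L,Θ,T,I] × [X1,X2,X3,X4]:
  L: [-2  3  0  0]
  Θ: [ 0  1  1 -1]
  T: [-1  1  0  0]
  I: [ 1 -1  1 -1]
  [L]: (2)·-2+(-1)·3+(1)·0 = -7
  [Θ]: (2)·0+(-1)·1+(1)·-1 = -2
  [T]: (2)·-1+(-1)·1+(1)·0 = -3
  [I]: (2)·1+(-1)·-1+(1)·-1 = 2
⇒ L^-7 Θ^-2 T^-3 I^2

{"L": -7, "Θ": -2, "T": -3, "I": 2}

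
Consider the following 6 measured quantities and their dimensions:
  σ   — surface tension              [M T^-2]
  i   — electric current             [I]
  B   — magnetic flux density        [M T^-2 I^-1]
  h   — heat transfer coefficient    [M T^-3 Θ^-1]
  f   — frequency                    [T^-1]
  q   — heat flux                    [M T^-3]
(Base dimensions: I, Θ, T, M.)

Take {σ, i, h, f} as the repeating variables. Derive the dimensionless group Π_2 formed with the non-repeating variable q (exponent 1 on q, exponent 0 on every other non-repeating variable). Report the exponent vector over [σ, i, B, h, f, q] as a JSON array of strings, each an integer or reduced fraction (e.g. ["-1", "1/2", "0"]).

["-1", "0", "0", "0", "-1", "1"]

Write exponents as rows I,Θ,T,M / cols σ,i,B,h,f,q:
  I: [ 0  1 -1  0  0  0]
  Θ: [ 0  0  0 -1  0  0]
  T: [-2  0 -2 -3 -1 -3]
  M: [ 1  0  1  1  0  1]
RREF → pivots at {σ,i,h,f} ⇒ r = 4
Pivot set = {σ,i,h,f}, free = {B,q}
RREF:
  r0: [   1    0    1    0    0    1]
  r1: [   0    1   -1    0    0    0]
  r2: [   0    0    0    1    0    0]
  r3: [   0    0    0    0    1    1]
Fix exponent of q at 1, B at 0; solve each RREF row for its pivot's exponent:
  r0: exp(σ) + (1)·1 = 0 ⇒ exp(σ) = -1
  r1: exp(i) + (0)·1 = 0 ⇒ exp(i) = 0
  r2: exp(h) + (0)·1 = 0 ⇒ exp(h) = 0
  r3: exp(f) + (1)·1 = 0 ⇒ exp(f) = -1
Π_2 = σ^-1 · f^-1 · q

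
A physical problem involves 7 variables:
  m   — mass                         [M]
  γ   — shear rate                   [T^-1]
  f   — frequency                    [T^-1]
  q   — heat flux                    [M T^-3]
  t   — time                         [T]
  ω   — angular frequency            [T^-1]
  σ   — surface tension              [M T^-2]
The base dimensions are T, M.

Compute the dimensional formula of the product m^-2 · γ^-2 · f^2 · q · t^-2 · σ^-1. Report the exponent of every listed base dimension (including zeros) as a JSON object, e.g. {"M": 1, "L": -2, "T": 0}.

{"T": -3, "M": -2}

Exponent matrix [T,M] × [m,γ,f,q,t,ω,σ]:
  T: [ 0 -1 -1 -3  1 -1 -2]
  M: [ 1  0  0  1  0  0  1]
  [T]: (-2)·0+(-2)·-1+(2)·-1+(1)·-3+(-2)·1+(-1)·-2 = -3
  [M]: (-2)·1+(-2)·0+(2)·0+(1)·1+(-2)·0+(-1)·1 = -2
⇒ T^-3 M^-2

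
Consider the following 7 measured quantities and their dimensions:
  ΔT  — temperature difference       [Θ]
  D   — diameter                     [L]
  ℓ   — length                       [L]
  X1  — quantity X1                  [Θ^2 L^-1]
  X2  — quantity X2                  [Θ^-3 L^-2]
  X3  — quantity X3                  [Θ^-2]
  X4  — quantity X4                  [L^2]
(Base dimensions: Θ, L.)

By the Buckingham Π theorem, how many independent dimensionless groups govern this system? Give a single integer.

Write exponents as rows Θ,L / cols ΔT,D,ℓ,X1,X2,X3,X4:
  Θ: [ 1  0  0  2 -3 -2  0]
  L: [ 0  1  1 -1 -2  0  2]
Row reduction gives pivot columns ΔT,D; rank = 2
Π count = n − r = 7 − 2 = 5

5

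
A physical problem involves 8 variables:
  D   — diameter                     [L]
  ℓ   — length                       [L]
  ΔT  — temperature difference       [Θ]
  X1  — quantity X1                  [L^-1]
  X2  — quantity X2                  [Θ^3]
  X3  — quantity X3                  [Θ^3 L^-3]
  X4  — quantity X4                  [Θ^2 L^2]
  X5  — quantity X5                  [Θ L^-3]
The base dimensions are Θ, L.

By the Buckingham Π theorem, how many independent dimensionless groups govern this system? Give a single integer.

6

Exponent matrix [Θ,L] × [D,ℓ,ΔT,X1,X2,X3,X4,X5]:
  Θ: [ 0  0  1  0  3  3  2  1]
  L: [ 1  1  0 -1  0 -3  2 -3]
Row reduction gives pivot columns D,ΔT; rank = 2
8 vars − rank 2 = 6 Π groups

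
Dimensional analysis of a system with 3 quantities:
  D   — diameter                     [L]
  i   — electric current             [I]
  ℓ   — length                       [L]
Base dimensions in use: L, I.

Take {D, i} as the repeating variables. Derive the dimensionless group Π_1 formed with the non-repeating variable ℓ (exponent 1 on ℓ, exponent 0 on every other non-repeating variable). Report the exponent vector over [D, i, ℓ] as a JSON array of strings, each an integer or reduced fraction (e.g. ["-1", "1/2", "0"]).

Exponent matrix [L,I] × [D,i,ℓ]:
  L: [ 1  0  1]
  I: [ 0  1  0]
RREF → pivots at {D,i} ⇒ r = 2
Repeat: D,i; free: ℓ
RREF:
  r0: [   1    0    1]
  r1: [   0    1    0]
Fix exponent of ℓ at 1; solve each RREF row for its pivot's exponent:
  r0: exp(D) + (1)·1 = 0 ⇒ exp(D) = -1
  r1: exp(i) + (0)·1 = 0 ⇒ exp(i) = 0
Π_1 = D^-1 · ℓ

["-1", "0", "1"]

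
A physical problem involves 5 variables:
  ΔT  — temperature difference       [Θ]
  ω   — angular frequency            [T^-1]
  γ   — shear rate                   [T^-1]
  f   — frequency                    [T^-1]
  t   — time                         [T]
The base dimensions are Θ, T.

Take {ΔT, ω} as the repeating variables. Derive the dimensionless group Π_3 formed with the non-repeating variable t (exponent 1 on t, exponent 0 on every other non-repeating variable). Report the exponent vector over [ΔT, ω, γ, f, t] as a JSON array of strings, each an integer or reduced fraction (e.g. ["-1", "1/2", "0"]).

["0", "1", "0", "0", "1"]

Dimensional matrix (Θ×T by ΔT×ω×γ×f×t):
  Θ: [ 1  0  0  0  0]
  T: [ 0 -1 -1 -1  1]
Echelon form has 2 nonzero rows (pivots: ΔT,ω)
Pivot set = {ΔT,ω}, free = {γ,f,t}
RREF:
  r0: [   1    0    0    0    0]
  r1: [   0    1    1    1   -1]
Fix exponent of t at 1, γ at 0, f at 0; solve each RREF row for its pivot's exponent:
  r0: exp(ΔT) + (0)·1 = 0 ⇒ exp(ΔT) = 0
  r1: exp(ω) + (-1)·1 = 0 ⇒ exp(ω) = 1
Π_3 = ω · t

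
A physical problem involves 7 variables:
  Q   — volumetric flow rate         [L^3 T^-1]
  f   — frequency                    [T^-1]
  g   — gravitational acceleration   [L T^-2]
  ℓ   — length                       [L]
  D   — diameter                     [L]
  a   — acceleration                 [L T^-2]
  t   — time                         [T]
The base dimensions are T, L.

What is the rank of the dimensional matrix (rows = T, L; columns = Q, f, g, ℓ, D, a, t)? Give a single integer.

2

Write exponents as rows T,L / cols Q,f,g,ℓ,D,a,t:
  T: [-1 -1 -2  0  0 -2  1]
  L: [ 3  0  1  1  1  1  0]
Echelon form has 2 nonzero rows (pivots: Q,f)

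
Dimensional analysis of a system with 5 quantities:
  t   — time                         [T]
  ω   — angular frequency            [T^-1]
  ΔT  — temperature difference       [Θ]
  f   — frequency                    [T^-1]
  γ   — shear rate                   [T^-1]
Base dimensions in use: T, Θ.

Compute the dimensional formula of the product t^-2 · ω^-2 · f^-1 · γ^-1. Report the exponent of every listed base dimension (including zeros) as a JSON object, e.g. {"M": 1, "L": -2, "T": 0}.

{"T": 2, "Θ": 0}

Exponent matrix [T,Θ] × [t,ω,ΔT,f,γ]:
  T: [ 1 -1  0 -1 -1]
  Θ: [ 0  0  1  0  0]
  [T]: (-2)·1+(-2)·-1+(-1)·-1+(-1)·-1 = 2
  [Θ]: (-2)·0+(-2)·0+(-1)·0+(-1)·0 = 0
⇒ T^2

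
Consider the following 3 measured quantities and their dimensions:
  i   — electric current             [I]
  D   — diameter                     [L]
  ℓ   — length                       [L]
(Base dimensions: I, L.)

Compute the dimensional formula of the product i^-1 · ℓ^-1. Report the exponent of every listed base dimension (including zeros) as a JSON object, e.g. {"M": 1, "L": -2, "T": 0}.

{"I": -1, "L": -1}

Write exponents as rows I,L / cols i,D,ℓ:
  I: [ 1  0  0]
  L: [ 0  1  1]
  [I]: (-1)·1+(-1)·0 = -1
  [L]: (-1)·0+(-1)·1 = -1
⇒ I^-1 L^-1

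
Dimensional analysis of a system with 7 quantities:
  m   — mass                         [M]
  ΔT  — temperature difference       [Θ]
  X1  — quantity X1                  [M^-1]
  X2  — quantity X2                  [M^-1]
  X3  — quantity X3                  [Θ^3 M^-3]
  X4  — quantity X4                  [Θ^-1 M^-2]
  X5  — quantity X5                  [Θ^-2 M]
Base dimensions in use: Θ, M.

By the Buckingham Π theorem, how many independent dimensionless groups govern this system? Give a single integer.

5

Write exponents as rows Θ,M / cols m,ΔT,X1,X2,X3,X4,X5:
  Θ: [ 0  1  0  0  3 -1 -2]
  M: [ 1  0 -1 -1 -3 -2  1]
RREF → pivots at {m,ΔT} ⇒ r = 2
7 vars − rank 2 = 5 Π groups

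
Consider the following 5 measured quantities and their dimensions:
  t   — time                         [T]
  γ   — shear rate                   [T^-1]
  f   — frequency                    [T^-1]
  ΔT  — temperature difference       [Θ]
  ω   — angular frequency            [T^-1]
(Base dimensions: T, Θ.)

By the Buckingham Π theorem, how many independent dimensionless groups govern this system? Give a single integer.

3

Dimensional matrix (T×Θ by t×γ×f×ΔT×ω):
  T: [ 1 -1 -1  0 -1]
  Θ: [ 0  0  0  1  0]
Row reduction gives pivot columns t,ΔT; rank = 2
n=5, r=2 ⇒ 3 dimensionless groups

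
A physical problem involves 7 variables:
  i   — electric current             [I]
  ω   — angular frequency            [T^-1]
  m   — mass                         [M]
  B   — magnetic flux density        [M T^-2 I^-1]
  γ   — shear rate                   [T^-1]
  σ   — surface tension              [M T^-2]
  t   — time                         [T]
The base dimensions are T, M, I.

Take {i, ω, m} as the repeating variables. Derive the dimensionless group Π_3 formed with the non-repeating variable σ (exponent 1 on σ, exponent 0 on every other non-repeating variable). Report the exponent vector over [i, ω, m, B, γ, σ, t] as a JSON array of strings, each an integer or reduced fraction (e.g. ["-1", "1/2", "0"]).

["0", "-2", "-1", "0", "0", "1", "0"]

Dimensional matrix (T×M×I by i×ω×m×B×γ×σ×t):
  T: [ 0 -1  0 -2 -1 -2  1]
  M: [ 0  0  1  1  0  1  0]
  I: [ 1  0  0 -1  0  0  0]
RREF → pivots at {i,ω,m} ⇒ r = 3
Pivot set = {i,ω,m}, free = {B,γ,σ,t}
RREF:
  r0: [   1    0    0   -1    0    0    0]
  r1: [   0    1    0    2    1    2   -1]
  r2: [   0    0    1    1    0    1    0]
Fix exponent of σ at 1, B at 0, γ at 0, t at 0; solve each RREF row for its pivot's exponent:
  r0: exp(i) + (0)·1 = 0 ⇒ exp(i) = 0
  r1: exp(ω) + (2)·1 = 0 ⇒ exp(ω) = -2
  r2: exp(m) + (1)·1 = 0 ⇒ exp(m) = -1
Π_3 = ω^-2 · m^-1 · σ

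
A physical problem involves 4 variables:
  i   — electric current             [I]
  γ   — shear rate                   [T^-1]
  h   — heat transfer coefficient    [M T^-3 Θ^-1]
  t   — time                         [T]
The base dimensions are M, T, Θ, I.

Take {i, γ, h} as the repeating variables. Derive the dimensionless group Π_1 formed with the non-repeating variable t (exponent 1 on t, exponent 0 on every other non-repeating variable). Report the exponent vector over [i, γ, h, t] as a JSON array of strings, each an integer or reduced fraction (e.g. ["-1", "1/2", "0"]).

Write exponents as rows M,T,Θ,I / cols i,γ,h,t:
  M: [ 0  0  1  0]
  T: [ 0 -1 -3  1]
  Θ: [ 0  0 -1  0]
  I: [ 1  0  0  0]
Echelon form has 3 nonzero rows (pivots: i,γ,h)
Pivot set = {i,γ,h}, free = {t}
RREF:
  r0: [   1    0    0    0]
  r1: [   0    1    0   -1]
  r2: [   0    0    1    0]
  r3: [   0    0    0    0]
Fix exponent of t at 1; solve each RREF row for its pivot's exponent:
  r0: exp(i) + (0)·1 = 0 ⇒ exp(i) = 0
  r1: exp(γ) + (-1)·1 = 0 ⇒ exp(γ) = 1
  r2: exp(h) + (0)·1 = 0 ⇒ exp(h) = 0
Π_1 = γ · t

["0", "1", "0", "1"]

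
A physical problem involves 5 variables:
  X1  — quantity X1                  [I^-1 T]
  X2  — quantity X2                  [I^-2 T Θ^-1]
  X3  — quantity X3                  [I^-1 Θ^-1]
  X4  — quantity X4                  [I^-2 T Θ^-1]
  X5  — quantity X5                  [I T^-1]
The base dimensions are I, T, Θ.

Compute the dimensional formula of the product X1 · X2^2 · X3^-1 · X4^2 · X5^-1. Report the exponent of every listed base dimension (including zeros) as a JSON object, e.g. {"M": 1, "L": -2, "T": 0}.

Dimensional matrix (I×T×Θ by X1×X2×X3×X4×X5):
  I: [-1 -2 -1 -2  1]
  T: [ 1  1  0  1 -1]
  Θ: [ 0 -1 -1 -1  0]
  [I]: (1)·-1+(2)·-2+(-1)·-1+(2)·-2+(-1)·1 = -9
  [T]: (1)·1+(2)·1+(-1)·0+(2)·1+(-1)·-1 = 6
  [Θ]: (1)·0+(2)·-1+(-1)·-1+(2)·-1+(-1)·0 = -3
⇒ I^-9 T^6 Θ^-3

{"I": -9, "T": 6, "Θ": -3}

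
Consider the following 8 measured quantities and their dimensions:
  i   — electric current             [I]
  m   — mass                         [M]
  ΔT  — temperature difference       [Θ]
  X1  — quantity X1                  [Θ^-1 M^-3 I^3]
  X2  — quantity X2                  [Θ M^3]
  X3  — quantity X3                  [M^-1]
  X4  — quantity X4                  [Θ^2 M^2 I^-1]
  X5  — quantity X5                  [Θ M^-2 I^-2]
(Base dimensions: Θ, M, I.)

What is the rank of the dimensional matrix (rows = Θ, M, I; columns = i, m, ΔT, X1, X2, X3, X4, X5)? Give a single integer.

Exponent matrix [Θ,M,I] × [i,m,ΔT,X1,X2,X3,X4,X5]:
  Θ: [ 0  0  1 -1  1  0  2  1]
  M: [ 0  1  0 -3  3 -1  2 -2]
  I: [ 1  0  0  3  0  0 -1 -2]
Row reduction gives pivot columns i,m,ΔT; rank = 3

3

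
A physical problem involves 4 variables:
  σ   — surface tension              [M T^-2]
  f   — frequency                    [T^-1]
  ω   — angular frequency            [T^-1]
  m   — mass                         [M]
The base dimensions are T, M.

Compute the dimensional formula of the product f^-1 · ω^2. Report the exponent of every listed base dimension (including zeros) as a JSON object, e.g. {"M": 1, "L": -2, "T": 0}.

Exponent matrix [T,M] × [σ,f,ω,m]:
  T: [-2 -1 -1  0]
  M: [ 1  0  0  1]
  [T]: (-1)·-1+(2)·-1 = -1
  [M]: (-1)·0+(2)·0 = 0
⇒ T^-1

{"T": -1, "M": 0}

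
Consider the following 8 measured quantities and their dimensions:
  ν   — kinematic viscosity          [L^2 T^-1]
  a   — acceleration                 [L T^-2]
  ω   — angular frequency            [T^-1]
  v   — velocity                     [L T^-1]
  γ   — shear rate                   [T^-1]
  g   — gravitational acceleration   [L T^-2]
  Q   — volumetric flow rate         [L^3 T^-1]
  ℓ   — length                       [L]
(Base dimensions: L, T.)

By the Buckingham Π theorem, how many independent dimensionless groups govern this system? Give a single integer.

6

Write exponents as rows L,T / cols ν,a,ω,v,γ,g,Q,ℓ:
  L: [ 2  1  0  1  0  1  3  1]
  T: [-1 -2 -1 -1 -1 -2 -1  0]
Echelon form has 2 nonzero rows (pivots: ν,a)
Π count = n − r = 8 − 2 = 6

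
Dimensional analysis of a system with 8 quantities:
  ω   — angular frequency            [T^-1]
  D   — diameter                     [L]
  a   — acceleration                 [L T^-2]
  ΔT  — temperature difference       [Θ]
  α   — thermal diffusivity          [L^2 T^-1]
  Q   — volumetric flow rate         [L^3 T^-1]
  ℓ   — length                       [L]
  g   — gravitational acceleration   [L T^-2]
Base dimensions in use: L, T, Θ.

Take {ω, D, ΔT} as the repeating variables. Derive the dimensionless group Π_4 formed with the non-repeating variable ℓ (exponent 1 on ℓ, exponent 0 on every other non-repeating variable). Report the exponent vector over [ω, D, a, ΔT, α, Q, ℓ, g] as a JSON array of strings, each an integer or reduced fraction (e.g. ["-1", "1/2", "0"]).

["0", "-1", "0", "0", "0", "0", "1", "0"]

Exponent matrix [L,T,Θ] × [ω,D,a,ΔT,α,Q,ℓ,g]:
  L: [ 0  1  1  0  2  3  1  1]
  T: [-1  0 -2  0 -1 -1  0 -2]
  Θ: [ 0  0  0  1  0  0  0  0]
RREF → pivots at {ω,D,ΔT} ⇒ r = 3
Repeat: ω,D,ΔT; free: a,α,Q,ℓ,g
RREF:
  r0: [   1    0    2    0    1    1    0    2]
  r1: [   0    1    1    0    2    3    1    1]
  r2: [   0    0    0    1    0    0    0    0]
Fix exponent of ℓ at 1, a at 0, α at 0, Q at 0, g at 0; solve each RREF row for its pivot's exponent:
  r0: exp(ω) + (0)·1 = 0 ⇒ exp(ω) = 0
  r1: exp(D) + (1)·1 = 0 ⇒ exp(D) = -1
  r2: exp(ΔT) + (0)·1 = 0 ⇒ exp(ΔT) = 0
Π_4 = D^-1 · ℓ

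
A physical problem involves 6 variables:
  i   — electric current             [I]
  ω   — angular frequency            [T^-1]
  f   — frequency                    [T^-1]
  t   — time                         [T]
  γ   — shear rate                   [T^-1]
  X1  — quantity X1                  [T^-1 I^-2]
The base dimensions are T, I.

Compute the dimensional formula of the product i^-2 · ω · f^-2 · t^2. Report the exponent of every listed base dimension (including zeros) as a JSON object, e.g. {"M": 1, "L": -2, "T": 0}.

{"T": 3, "I": -2}

Write exponents as rows T,I / cols i,ω,f,t,γ,X1:
  T: [ 0 -1 -1  1 -1 -1]
  I: [ 1  0  0  0  0 -2]
  [T]: (-2)·0+(1)·-1+(-2)·-1+(2)·1 = 3
  [I]: (-2)·1+(1)·0+(-2)·0+(2)·0 = -2
⇒ T^3 I^-2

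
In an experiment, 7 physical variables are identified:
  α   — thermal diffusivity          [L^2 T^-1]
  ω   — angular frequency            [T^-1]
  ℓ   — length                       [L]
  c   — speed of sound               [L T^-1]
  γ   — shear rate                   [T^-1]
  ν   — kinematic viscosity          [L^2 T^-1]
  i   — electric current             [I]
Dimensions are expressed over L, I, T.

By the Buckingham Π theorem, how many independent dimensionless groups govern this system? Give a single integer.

Exponent matrix [L,I,T] × [α,ω,ℓ,c,γ,ν,i]:
  L: [ 2  0  1  1  0  2  0]
  I: [ 0  0  0  0  0  0  1]
  T: [-1 -1  0 -1 -1 -1  0]
Row reduction gives pivot columns α,ω,i; rank = 3
Π count = n − r = 7 − 3 = 4

4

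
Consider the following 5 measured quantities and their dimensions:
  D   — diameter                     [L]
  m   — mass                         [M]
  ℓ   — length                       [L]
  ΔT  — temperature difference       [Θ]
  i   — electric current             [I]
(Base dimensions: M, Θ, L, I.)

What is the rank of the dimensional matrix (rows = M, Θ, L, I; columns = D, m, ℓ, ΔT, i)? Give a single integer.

4

Write exponents as rows M,Θ,L,I / cols D,m,ℓ,ΔT,i:
  M: [ 0  1  0  0  0]
  Θ: [ 0  0  0  1  0]
  L: [ 1  0  1  0  0]
  I: [ 0  0  0  0  1]
RREF → pivots at {D,m,ΔT,i} ⇒ r = 4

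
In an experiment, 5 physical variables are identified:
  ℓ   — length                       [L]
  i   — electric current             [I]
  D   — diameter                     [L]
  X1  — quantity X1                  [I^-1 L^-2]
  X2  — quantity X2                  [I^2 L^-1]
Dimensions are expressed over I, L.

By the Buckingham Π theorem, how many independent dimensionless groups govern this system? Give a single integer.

3

Write exponents as rows I,L / cols ℓ,i,D,X1,X2:
  I: [ 0  1  0 -1  2]
  L: [ 1  0  1 -2 -1]
RREF → pivots at {ℓ,i} ⇒ r = 2
Π count = n − r = 5 − 2 = 3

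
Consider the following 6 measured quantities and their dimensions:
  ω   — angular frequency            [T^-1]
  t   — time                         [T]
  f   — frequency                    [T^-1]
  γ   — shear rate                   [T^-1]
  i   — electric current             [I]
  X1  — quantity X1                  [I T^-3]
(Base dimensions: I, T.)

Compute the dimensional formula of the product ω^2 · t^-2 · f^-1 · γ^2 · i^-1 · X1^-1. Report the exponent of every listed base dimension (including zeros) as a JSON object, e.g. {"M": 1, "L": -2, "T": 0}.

Write exponents as rows I,T / cols ω,t,f,γ,i,X1:
  I: [ 0  0  0  0  1  1]
  T: [-1  1 -1 -1  0 -3]
  [I]: (2)·0+(-2)·0+(-1)·0+(2)·0+(-1)·1+(-1)·1 = -2
  [T]: (2)·-1+(-2)·1+(-1)·-1+(2)·-1+(-1)·0+(-1)·-3 = -2
⇒ I^-2 T^-2

{"I": -2, "T": -2}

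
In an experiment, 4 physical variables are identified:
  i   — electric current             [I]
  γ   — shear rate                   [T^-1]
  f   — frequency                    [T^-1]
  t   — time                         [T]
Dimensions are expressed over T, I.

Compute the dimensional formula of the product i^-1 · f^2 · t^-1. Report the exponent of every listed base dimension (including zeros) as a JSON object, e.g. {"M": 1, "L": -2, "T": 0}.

{"T": -3, "I": -1}

Exponent matrix [T,I] × [i,γ,f,t]:
  T: [ 0 -1 -1  1]
  I: [ 1  0  0  0]
  [T]: (-1)·0+(2)·-1+(-1)·1 = -3
  [I]: (-1)·1+(2)·0+(-1)·0 = -1
⇒ T^-3 I^-1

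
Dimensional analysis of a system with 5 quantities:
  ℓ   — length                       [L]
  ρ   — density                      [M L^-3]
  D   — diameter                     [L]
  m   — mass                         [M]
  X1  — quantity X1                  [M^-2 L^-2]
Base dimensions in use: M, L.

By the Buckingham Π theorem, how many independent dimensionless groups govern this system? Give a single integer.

3

Write exponents as rows M,L / cols ℓ,ρ,D,m,X1:
  M: [ 0  1  0  1 -2]
  L: [ 1 -3  1  0 -2]
RREF → pivots at {ℓ,ρ} ⇒ r = 2
5 vars − rank 2 = 3 Π groups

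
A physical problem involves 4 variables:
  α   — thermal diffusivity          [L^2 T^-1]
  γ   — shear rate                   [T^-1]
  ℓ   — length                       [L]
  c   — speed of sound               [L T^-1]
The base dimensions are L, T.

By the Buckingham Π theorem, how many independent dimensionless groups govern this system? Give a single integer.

Exponent matrix [L,T] × [α,γ,ℓ,c]:
  L: [ 2  0  1  1]
  T: [-1 -1  0 -1]
RREF → pivots at {α,γ} ⇒ r = 2
Π count = n − r = 4 − 2 = 2

2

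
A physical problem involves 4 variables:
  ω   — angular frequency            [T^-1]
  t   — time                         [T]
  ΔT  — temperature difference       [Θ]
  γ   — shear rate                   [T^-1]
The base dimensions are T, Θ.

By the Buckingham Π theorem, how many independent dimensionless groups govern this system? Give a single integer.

Exponent matrix [T,Θ] × [ω,t,ΔT,γ]:
  T: [-1  1  0 -1]
  Θ: [ 0  0  1  0]
RREF → pivots at {ω,ΔT} ⇒ r = 2
Π count = n − r = 4 − 2 = 2

2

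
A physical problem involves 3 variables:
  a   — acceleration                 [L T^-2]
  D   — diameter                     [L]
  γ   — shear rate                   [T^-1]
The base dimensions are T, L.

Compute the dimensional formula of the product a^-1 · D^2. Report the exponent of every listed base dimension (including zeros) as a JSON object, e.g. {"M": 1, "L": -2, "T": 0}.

Write exponents as rows T,L / cols a,D,γ:
  T: [-2  0 -1]
  L: [ 1  1  0]
  [T]: (-1)·-2+(2)·0 = 2
  [L]: (-1)·1+(2)·1 = 1
⇒ T^2 L

{"T": 2, "L": 1}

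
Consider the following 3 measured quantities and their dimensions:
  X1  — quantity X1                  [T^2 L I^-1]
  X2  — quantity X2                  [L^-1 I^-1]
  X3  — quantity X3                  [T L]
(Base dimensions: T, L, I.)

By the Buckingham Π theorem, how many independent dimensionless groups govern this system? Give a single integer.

1

Dimensional matrix (T×L×I by X1×X2×X3):
  T: [ 2  0  1]
  L: [ 1 -1  1]
  I: [-1 -1  0]
Echelon form has 2 nonzero rows (pivots: X1,X2)
n=3, r=2 ⇒ 1 dimensionless group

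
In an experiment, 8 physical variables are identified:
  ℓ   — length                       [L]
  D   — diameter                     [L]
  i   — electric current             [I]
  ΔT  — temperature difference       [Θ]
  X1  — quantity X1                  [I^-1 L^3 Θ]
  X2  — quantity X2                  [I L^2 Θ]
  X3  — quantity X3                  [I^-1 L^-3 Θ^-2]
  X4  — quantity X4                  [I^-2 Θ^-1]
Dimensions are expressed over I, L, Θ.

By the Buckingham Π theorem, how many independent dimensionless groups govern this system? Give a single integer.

Exponent matrix [I,L,Θ] × [ℓ,D,i,ΔT,X1,X2,X3,X4]:
  I: [ 0  0  1  0 -1  1 -1 -2]
  L: [ 1  1  0  0  3  2 -3  0]
  Θ: [ 0  0  0  1  1  1 -2 -1]
Row reduction gives pivot columns ℓ,i,ΔT; rank = 3
n=8, r=3 ⇒ 5 dimensionless groups

5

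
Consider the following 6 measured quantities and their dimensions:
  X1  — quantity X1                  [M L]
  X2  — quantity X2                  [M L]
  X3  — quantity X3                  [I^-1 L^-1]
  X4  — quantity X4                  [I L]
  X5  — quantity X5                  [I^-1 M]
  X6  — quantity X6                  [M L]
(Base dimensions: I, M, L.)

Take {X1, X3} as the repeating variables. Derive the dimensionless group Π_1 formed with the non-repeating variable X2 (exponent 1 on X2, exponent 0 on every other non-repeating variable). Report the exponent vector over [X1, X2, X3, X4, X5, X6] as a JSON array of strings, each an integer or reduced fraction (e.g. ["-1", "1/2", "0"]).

Dimensional matrix (I×M×L by X1×X2×X3×X4×X5×X6):
  I: [ 0  0 -1  1 -1  0]
  M: [ 1  1  0  0  1  1]
  L: [ 1  1 -1  1  0  1]
RREF → pivots at {X1,X3} ⇒ r = 2
Repeat: X1,X3; free: X2,X4,X5,X6
RREF:
  r0: [   1    1    0    0    1    1]
  r1: [   0    0    1   -1    1    0]
  r2: [   0    0    0    0    0    0]
Fix exponent of X2 at 1, X4 at 0, X5 at 0, X6 at 0; solve each RREF row for its pivot's exponent:
  r0: exp(X1) + (1)·1 = 0 ⇒ exp(X1) = -1
  r1: exp(X3) + (0)·1 = 0 ⇒ exp(X3) = 0
Π_1 = X1^-1 · X2

["-1", "1", "0", "0", "0", "0"]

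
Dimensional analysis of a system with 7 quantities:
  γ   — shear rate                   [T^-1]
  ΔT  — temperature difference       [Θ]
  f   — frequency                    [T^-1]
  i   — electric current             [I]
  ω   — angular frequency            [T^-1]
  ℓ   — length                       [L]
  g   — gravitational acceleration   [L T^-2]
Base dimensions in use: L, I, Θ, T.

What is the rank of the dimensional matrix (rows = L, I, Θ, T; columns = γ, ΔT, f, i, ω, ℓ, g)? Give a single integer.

Exponent matrix [L,I,Θ,T] × [γ,ΔT,f,i,ω,ℓ,g]:
  L: [ 0  0  0  0  0  1  1]
  I: [ 0  0  0  1  0  0  0]
  Θ: [ 0  1  0  0  0  0  0]
  T: [-1  0 -1  0 -1  0 -2]
Row reduction gives pivot columns γ,ΔT,i,ℓ; rank = 4

4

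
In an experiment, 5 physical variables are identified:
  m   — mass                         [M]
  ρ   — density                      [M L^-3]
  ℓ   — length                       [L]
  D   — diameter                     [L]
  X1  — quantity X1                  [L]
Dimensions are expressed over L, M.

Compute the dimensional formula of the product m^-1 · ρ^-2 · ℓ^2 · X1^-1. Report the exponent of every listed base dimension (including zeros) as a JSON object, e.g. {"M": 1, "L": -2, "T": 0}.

Write exponents as rows L,M / cols m,ρ,ℓ,D,X1:
  L: [ 0 -3  1  1  1]
  M: [ 1  1  0  0  0]
  [L]: (-1)·0+(-2)·-3+(2)·1+(-1)·1 = 7
  [M]: (-1)·1+(-2)·1+(2)·0+(-1)·0 = -3
⇒ L^7 M^-3

{"L": 7, "M": -3}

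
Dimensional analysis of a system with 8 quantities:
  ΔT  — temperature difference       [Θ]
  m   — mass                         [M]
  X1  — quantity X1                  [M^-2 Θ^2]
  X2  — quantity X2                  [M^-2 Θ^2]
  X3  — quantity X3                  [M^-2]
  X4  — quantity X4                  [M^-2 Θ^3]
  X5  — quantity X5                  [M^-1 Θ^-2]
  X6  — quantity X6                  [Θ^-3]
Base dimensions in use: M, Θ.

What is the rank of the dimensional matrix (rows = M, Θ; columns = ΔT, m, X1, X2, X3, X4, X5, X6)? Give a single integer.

Dimensional matrix (M×Θ by ΔT×m×X1×X2×X3×X4×X5×X6):
  M: [ 0  1 -2 -2 -2 -2 -1  0]
  Θ: [ 1  0  2  2  0  3 -2 -3]
Row reduction gives pivot columns ΔT,m; rank = 2

2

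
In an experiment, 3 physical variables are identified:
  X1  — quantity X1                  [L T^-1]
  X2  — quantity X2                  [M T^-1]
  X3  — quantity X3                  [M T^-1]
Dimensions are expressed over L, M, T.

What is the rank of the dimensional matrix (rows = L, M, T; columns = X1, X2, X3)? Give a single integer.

2

Exponent matrix [L,M,T] × [X1,X2,X3]:
  L: [ 1  0  0]
  M: [ 0  1  1]
  T: [-1 -1 -1]
Row reduction gives pivot columns X1,X2; rank = 2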